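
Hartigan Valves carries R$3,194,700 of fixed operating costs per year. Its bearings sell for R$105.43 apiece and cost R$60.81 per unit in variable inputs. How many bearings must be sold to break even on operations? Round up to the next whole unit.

Contribution margin per unit = R$105.43 − R$60.81 = R$44.62.
Break-even volume = fixed costs ÷ CM per unit = R$3,194,700 ÷ R$44.62 = 71,597.94, so 71,598 bearings.

71,598 bearings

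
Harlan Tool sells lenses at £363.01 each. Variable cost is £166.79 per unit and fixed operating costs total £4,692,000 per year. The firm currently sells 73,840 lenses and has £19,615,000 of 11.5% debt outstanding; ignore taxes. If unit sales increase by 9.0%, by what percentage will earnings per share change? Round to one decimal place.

+17.3%

Total contribution margin = 73,840 × £196.22 = £14,488,884.80.
Operating income = contribution − fixed costs = £14,488,884.80 − £4,692,000 = £9,796,884.80.
After interest of £2,255,725.00, pre-tax earnings = £7,541,159.80.
Degree of combined leverage = contribution ÷ (EBIT − I) = £14,488,884.80 ÷ £7,541,159.80 = 1.9213.
EPS therefore changes by 1.9213 × (+9.0%) = +17.3%.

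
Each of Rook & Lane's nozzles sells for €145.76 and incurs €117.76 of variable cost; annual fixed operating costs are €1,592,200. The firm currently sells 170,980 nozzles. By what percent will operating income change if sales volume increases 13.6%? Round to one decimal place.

+20.4%

Contribution at this volume is 170,980 × €28.00 = €4,787,440.00.
EBIT = €4,787,440.00 − €1,592,200 = €3,195,240.00.
Degree of operating leverage = €4,787,440.00 / €3,195,240.00 = 1.4983.
Operating income changes by 1.4983 × +13.6% = +20.4%.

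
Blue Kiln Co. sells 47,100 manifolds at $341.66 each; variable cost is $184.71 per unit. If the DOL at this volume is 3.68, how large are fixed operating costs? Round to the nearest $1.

At 47,100 units, contribution = 47,100 × $156.95 = $7,392,345.00.
DOL = contribution / EBIT, so EBIT = $7,392,345.00 / 3.68 = $2,008,789.40.
And FC = contribution − EBIT = $7,392,345.00 − $2,008,789.40 = $5,383,556.

$5,383,556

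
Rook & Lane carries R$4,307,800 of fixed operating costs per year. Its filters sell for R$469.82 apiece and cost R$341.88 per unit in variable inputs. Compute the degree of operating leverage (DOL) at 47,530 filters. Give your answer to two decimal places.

3.43

Total contribution margin = 47,530 × R$127.94 = R$6,080,988.20.
Subtracting fixed costs: EBIT = R$6,080,988.20 − R$4,307,800 = R$1,773,188.20.
Degree of operating leverage = R$6,080,988.20 / R$1,773,188.20 = 3.4294.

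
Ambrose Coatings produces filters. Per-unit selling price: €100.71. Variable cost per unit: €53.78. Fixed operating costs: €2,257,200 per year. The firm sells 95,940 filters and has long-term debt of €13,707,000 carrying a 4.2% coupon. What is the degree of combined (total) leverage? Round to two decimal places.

2.70

Contribution at this volume is 95,940 × €46.93 = €4,502,464.20.
Operating income = contribution − fixed costs = €4,502,464.20 − €2,257,200 = €2,245,264.20. Interest = €575,694.00, so EBIT − I = €1,669,570.20.
Degree of total leverage = total CM / (EBIT − interest) = €4,502,464.20 / €1,669,570.20 = 2.6968.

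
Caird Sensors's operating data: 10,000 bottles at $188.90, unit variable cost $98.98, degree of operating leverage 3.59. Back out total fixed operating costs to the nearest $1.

Total contribution margin = 10,000 × $89.92 = $899,200.00.
Since DOL = CM ÷ EBIT, EBIT = $899,200.00 ÷ 3.59 = $250,473.54.
And FC = contribution − EBIT = $899,200.00 − $250,473.54 = $648,726.

$648,726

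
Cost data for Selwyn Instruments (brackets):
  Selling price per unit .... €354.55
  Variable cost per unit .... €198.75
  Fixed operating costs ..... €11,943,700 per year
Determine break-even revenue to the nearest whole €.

€27,179,967

Contribution margin per unit = €354.55 − €198.75 = €155.80, a CM ratio of €155.80 ÷ €354.55 = 0.4394.
Break-even revenue = fixed costs × price ÷ CM = €11,943,700 × €354.55 ÷ €155.80 = €27,179,967.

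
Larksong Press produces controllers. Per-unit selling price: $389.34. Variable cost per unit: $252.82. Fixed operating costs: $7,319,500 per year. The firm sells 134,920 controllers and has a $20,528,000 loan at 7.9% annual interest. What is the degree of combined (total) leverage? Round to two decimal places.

1.94

At 134,920 units, contribution = 134,920 × $136.52 = $18,419,278.40.
Subtracting fixed costs: EBIT = $18,419,278.40 − $7,319,500 = $11,099,778.40. Interest = $1,621,712.00.
DOL = $18,419,278.40 ÷ $11,099,778.40 = 1.6594; DFL = $11,099,778.40 ÷ $9,478,066.40 = 1.1711.
Combined leverage = 1.6594 × 1.1711 = 1.9433.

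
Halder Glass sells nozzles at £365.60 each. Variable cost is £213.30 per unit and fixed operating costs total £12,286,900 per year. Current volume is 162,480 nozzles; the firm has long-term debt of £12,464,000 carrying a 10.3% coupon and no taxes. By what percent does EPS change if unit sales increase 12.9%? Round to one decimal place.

+28.6%

At 162,480 units, contribution = 162,480 × £152.30 = £24,745,704.00.
Operating income = contribution − fixed costs = £24,745,704.00 − £12,286,900 = £12,458,804.00.
Interest = £1,283,792.00, so EBIT − I = £11,175,012.00.
Degree of combined leverage = contribution ÷ (EBIT − I) = £24,745,704.00 ÷ £11,175,012.00 = 2.2144.
EPS therefore changes by 2.2144 × (+12.9%) = +28.6%.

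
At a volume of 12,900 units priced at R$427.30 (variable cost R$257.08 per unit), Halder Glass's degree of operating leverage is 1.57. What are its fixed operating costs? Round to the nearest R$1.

At 12,900 units, contribution = 12,900 × R$170.22 = R$2,195,838.00.
DOL = contribution / EBIT, so EBIT = R$2,195,838.00 / 1.57 = R$1,398,622.93.
And FC = contribution − EBIT = R$2,195,838.00 − R$1,398,622.93 = R$797,215.

R$797,215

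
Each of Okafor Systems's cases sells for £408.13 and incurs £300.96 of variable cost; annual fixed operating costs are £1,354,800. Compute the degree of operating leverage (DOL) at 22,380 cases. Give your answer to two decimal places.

At 22,380 units, contribution = 22,380 × £107.17 = £2,398,464.60.
Subtracting fixed costs: EBIT = £2,398,464.60 − £1,354,800 = £1,043,664.60.
DOL = contribution ÷ EBIT = £2,398,464.60 ÷ £1,043,664.60 = 2.2981.

2.30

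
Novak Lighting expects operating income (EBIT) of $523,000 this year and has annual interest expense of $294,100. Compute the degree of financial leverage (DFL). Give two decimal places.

2.28

Interest = $294,100.00.
DFL = EBIT ÷ (EBIT − I) = $523,000 ÷ ($523,000 − $294,100.00) = $523,000 ÷ $228,900.00 = 2.2848.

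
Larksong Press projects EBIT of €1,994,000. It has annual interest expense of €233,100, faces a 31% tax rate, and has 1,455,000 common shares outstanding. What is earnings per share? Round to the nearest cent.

Interest = €233,100.00, so EBT = €1,994,000 − €233,100.00 = €1,760,900.00.
After tax at 31%: net income = €1,760,900.00 × 0.69 = €1,215,021.00.
EPS = €1,215,021.00 ÷ 1,455,000 = €0.84.

€0.84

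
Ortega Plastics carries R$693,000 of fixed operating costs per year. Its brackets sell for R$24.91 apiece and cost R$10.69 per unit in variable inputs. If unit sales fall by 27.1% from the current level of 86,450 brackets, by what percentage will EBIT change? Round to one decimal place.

-62.1%

Total contribution margin = 86,450 × R$14.22 = R$1,229,319.00.
Subtracting fixed costs: EBIT = R$1,229,319.00 − R$693,000 = R$536,319.00.
DOL = contribution ÷ EBIT = R$1,229,319.00 ÷ R$536,319.00 = 2.2921.
So EBIT moves 2.2921 × (-27.1%) = -62.1%.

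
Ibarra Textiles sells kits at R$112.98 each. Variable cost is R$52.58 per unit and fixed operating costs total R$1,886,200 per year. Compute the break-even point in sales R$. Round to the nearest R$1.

Contribution margin per unit = R$112.98 − R$52.58 = R$60.40, a CM ratio of R$60.40 ÷ R$112.98 = 0.5346.
Break-even sales = FC ÷ CM ratio = R$1,886,200 × R$112.98 / R$60.40 = R$3,528,193.

R$3,528,193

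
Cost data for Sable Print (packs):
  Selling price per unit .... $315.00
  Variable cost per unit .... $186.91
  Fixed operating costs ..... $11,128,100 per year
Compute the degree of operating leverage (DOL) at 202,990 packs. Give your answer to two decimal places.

Contribution at this volume is 202,990 × $128.09 = $26,000,989.10.
Subtracting fixed costs: EBIT = $26,000,989.10 − $11,128,100 = $14,872,889.10.
DOL = contribution ÷ EBIT = $26,000,989.10 ÷ $14,872,889.10 = 1.7482.

1.75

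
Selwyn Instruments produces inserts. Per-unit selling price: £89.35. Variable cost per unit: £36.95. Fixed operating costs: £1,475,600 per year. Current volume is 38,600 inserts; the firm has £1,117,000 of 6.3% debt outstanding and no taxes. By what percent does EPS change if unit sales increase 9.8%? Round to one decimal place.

+41.6%

Contribution at this volume is 38,600 × £52.40 = £2,022,640.00.
Subtracting fixed costs: EBIT = £2,022,640.00 − £1,475,600 = £547,040.00.
After interest of £70,371.00, pre-tax earnings = £476,669.00.
Degree of combined leverage = contribution ÷ (EBIT − I) = £2,022,640.00 ÷ £476,669.00 = 4.2433.
EPS therefore changes by 4.2433 × (+9.8%) = +41.6%.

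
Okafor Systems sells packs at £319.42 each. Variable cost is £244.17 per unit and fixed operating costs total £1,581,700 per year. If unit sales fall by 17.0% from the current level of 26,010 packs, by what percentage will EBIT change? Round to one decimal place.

Contribution at this volume is 26,010 × £75.25 = £1,957,252.50.
Operating income = contribution − fixed costs = £1,957,252.50 − £1,581,700 = £375,552.50.
So DOL = total CM / EBIT = £1,957,252.50 / £375,552.50 = 5.2117.
So EBIT moves 5.2117 × (-17.0%) = -88.6%.

-88.6%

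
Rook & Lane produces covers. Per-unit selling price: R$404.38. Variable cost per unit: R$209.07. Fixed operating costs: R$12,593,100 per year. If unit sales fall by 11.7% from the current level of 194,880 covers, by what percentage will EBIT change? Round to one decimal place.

Contribution at this volume is 194,880 × R$195.31 = R$38,062,012.80.
Subtracting fixed costs: EBIT = R$38,062,012.80 − R$12,593,100 = R$25,468,912.80.
So DOL = total CM / EBIT = R$38,062,012.80 / R$25,468,912.80 = 1.4944.
Operating income changes by 1.4944 × -11.7% = -17.5%.

-17.5%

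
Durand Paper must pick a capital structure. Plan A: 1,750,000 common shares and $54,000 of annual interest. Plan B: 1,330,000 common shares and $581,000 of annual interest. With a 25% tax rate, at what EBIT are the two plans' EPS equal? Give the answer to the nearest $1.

At indifference, (EBIT − 54,000)(1 − t)/1,750,000 = (EBIT − 581,000)(1 − t)/1,330,000.
The (1 − t) factor cancels: (EBIT − 54,000) × 1,330,000 = (EBIT − 581,000) × 1,750,000.
EBIT × (1,750,000 − 1,330,000) = 581,000 × 1,750,000 − 54,000 × 1,330,000 = 944,930,000,000, so EBIT = 944,930,000,000 ÷ 420,000 = 2,249,833.33.

$2,249,833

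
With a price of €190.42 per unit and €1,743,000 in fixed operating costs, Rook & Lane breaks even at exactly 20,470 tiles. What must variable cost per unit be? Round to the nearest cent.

€105.27

At break-even, FC = Q × (P − VC), so P − VC = €1,743,000 ÷ 20,470 = €85.1490.
Variable cost per unit = €190.42 − €85.1490 = €105.27.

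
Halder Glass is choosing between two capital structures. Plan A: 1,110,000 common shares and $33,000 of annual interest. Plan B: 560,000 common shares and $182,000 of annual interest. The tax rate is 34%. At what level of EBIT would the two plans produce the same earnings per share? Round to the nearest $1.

At indifference, (EBIT − 33,000)(1 − t)/1,110,000 = (EBIT − 182,000)(1 − t)/560,000.
Cancelling (1 − t) and cross-multiplying: 560,000·(EBIT − 33,000) = 1,110,000·(EBIT − 182,000).
EBIT × (1,110,000 − 560,000) = 182,000 × 1,110,000 − 33,000 × 560,000 = 183,540,000,000, so EBIT = 183,540,000,000 ÷ 550,000 = 333,709.09.

$333,709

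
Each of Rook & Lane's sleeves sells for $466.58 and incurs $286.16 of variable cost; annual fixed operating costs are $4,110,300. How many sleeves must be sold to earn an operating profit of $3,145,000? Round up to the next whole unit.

Unit CM = price − variable cost = $466.58 − $286.16 = $180.42.
Required volume = (fixed costs + target profit) ÷ CM = ($4,110,300 + $3,145,000) ÷ $180.42 = 40,213.39, so 40,214 sleeves.

40,214 sleeves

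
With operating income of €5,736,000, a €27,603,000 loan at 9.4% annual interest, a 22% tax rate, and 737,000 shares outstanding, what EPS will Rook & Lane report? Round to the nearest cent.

€3.32

Interest = €2,594,682.00, so EBT = €5,736,000 − €2,594,682.00 = €3,141,318.00.
Net income = €3,141,318.00 × (1 − 0.22) = €2,450,228.04.
Per share: €2,450,228.04 / 737,000 shares = €3.32.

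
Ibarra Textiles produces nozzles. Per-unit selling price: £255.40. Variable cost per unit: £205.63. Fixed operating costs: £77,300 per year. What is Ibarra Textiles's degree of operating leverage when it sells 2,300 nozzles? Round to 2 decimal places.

Contribution at this volume is 2,300 × £49.77 = £114,471.00.
EBIT = £114,471.00 − £77,300 = £37,171.00.
Degree of operating leverage = £114,471.00 / £37,171.00 = 3.0796.

3.08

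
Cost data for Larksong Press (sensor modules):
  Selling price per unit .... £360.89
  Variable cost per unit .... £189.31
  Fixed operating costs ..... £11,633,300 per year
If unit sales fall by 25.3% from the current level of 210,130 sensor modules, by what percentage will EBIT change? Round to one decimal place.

-37.4%

At 210,130 units, contribution = 210,130 × £171.58 = £36,054,105.40.
Subtracting fixed costs: EBIT = £36,054,105.40 − £11,633,300 = £24,420,805.40.
DOL = contribution ÷ EBIT = £36,054,105.40 ÷ £24,420,805.40 = 1.4764.
So EBIT moves 1.4764 × (-25.3%) = -37.4%.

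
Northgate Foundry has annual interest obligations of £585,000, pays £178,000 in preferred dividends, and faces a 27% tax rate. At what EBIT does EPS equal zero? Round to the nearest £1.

Grossing the preferred dividend up to pre-tax terms: £178,000 / (1 − 0.27) = £243,835.62.
Financial break-even EBIT = interest + D_p ÷ (1 − t) = £585,000 + £243,835.62 = £828,835.62.

£828,836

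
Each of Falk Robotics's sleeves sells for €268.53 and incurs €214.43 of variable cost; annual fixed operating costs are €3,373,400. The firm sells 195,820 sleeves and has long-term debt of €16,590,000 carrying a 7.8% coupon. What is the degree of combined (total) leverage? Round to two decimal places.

Total contribution margin = 195,820 × €54.10 = €10,593,862.00.
EBIT = €10,593,862.00 − €3,373,400 = €7,220,462.00. Interest = €1,294,020.00, so EBIT − I = €5,926,442.00.
DCL = contribution ÷ (EBIT − I) = €10,593,862.00 ÷ €5,926,442.00 = 1.7876.

1.79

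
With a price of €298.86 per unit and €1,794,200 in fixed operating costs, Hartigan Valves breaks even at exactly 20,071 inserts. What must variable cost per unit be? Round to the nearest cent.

€209.47

Contribution per unit must be FC / Q = €1,794,200 / 20,071 = €89.3927.
Hence VC = price − CM = €298.86 − €89.3927 = €209.47.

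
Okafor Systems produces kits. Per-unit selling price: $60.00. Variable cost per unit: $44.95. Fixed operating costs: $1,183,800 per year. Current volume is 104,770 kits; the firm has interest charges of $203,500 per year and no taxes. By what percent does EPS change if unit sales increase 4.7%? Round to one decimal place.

+39.1%

Total contribution margin = 104,770 × $15.05 = $1,576,788.50.
Operating income = contribution − fixed costs = $1,576,788.50 − $1,183,800 = $392,988.50.
After interest of $203,500.00, pre-tax earnings = $189,488.50.
Degree of combined leverage = contribution ÷ (EBIT − I) = $1,576,788.50 ÷ $189,488.50 = 8.3213.
%ΔEPS = DCL × %ΔSales = 8.3213 × +4.7% = +39.1%.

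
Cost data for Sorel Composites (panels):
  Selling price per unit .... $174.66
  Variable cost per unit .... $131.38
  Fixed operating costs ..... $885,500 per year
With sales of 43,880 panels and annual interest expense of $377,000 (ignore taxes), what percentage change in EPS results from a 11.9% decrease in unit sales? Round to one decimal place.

At 43,880 units, contribution = 43,880 × $43.28 = $1,899,126.40.
Operating income = contribution − fixed costs = $1,899,126.40 − $885,500 = $1,013,626.40.
After interest of $377,000.00, pre-tax earnings = $636,626.40.
DCL = total CM / (EBIT − I) = $1,899,126.40 / $636,626.40 = 2.9831.
%ΔEPS = DCL × %ΔSales = 2.9831 × -11.9% = -35.5%.

-35.5%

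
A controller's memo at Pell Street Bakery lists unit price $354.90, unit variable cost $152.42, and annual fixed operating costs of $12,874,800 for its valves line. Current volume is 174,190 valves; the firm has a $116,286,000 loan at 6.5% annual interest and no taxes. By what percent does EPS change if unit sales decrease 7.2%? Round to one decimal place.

-17.1%

Contribution at this volume is 174,190 × $202.48 = $35,269,991.20.
Subtracting fixed costs: EBIT = $35,269,991.20 − $12,874,800 = $22,395,191.20.
Interest = $7,558,590.00, so EBIT − I = $14,836,601.20.
DCL = total CM / (EBIT − I) = $35,269,991.20 / $14,836,601.20 = 2.3772.
EPS therefore changes by 2.3772 × (-7.2%) = -17.1%.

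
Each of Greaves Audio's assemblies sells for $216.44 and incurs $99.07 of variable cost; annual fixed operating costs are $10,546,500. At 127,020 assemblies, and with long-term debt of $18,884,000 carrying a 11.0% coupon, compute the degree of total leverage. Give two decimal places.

6.53

Total contribution margin = 127,020 × $117.37 = $14,908,337.40.
EBIT = $14,908,337.40 − $10,546,500 = $4,361,837.40. Interest = $2,077,240.00.
DOL = $14,908,337.40 ÷ $4,361,837.40 = 3.4179; DFL = $4,361,837.40 ÷ $2,284,597.40 = 1.9092.
DCL = DOL × DFL = 3.4179 × 1.9092 = 6.5255.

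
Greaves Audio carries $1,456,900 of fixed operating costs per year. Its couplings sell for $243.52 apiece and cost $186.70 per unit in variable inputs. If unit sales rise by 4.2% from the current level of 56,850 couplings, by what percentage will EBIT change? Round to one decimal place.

Contribution at this volume is 56,850 × $56.82 = $3,230,217.00.
Subtracting fixed costs: EBIT = $3,230,217.00 − $1,456,900 = $1,773,317.00.
DOL = contribution ÷ EBIT = $3,230,217.00 ÷ $1,773,317.00 = 1.8216.
Operating income changes by 1.8216 × +4.2% = +7.7%.

+7.7%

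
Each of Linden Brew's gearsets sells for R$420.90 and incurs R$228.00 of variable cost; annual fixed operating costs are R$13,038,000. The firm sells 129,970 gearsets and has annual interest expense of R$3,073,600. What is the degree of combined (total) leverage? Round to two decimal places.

2.80

Contribution at this volume is 129,970 × R$192.90 = R$25,071,213.00.
Operating income = contribution − fixed costs = R$25,071,213.00 − R$13,038,000 = R$12,033,213.00. Interest = R$3,073,600.00, so EBIT − I = R$8,959,613.00.
Degree of total leverage = total CM / (EBIT − interest) = R$25,071,213.00 / R$8,959,613.00 = 2.7982.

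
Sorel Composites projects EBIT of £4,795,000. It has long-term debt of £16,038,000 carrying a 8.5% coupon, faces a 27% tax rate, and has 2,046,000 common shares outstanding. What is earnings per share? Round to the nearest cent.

£1.22

Interest = £1,363,230.00, so EBT = £4,795,000 − £1,363,230.00 = £3,431,770.00.
After tax at 27%: net income = £3,431,770.00 × 0.73 = £2,505,192.10.
Per share: £2,505,192.10 / 2,046,000 shares = £1.22.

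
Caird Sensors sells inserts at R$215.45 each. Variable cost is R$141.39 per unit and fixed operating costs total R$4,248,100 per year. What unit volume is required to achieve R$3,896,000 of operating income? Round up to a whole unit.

109,967 inserts

Each unit contributes R$215.45 − R$141.39 = R$74.06.
Required volume = (fixed costs + target profit) ÷ CM = (R$4,248,100 + R$3,896,000) ÷ R$74.06 = 109,966.24, so 109,967 inserts.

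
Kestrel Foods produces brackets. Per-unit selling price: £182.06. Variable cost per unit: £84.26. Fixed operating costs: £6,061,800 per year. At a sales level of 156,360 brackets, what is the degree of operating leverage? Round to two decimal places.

1.66

Contribution at this volume is 156,360 × £97.80 = £15,292,008.00.
EBIT = £15,292,008.00 − £6,061,800 = £9,230,208.00.
Degree of operating leverage = £15,292,008.00 / £9,230,208.00 = 1.6567.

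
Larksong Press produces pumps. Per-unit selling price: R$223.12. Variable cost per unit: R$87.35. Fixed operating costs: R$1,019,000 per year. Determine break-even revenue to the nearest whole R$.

CM per unit = R$223.12 − R$87.35 = R$135.77; CM ratio = R$135.77 / R$223.12 = 0.6085.
Break-even sales = FC ÷ CM ratio = R$1,019,000 × R$223.12 / R$135.77 = R$1,674,591.

R$1,674,591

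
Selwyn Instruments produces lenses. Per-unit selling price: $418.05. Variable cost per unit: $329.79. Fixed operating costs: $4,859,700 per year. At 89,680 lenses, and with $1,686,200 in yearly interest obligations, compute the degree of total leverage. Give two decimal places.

5.78

Total contribution margin = 89,680 × $88.26 = $7,915,156.80.
EBIT = $7,915,156.80 − $4,859,700 = $3,055,456.80. Interest = $1,686,200.00.
DOL = $7,915,156.80 ÷ $3,055,456.80 = 2.5905; DFL = $3,055,456.80 ÷ $1,369,256.80 = 2.2315.
DCL = DOL × DFL = 2.5905 × 2.2315 = 5.7807.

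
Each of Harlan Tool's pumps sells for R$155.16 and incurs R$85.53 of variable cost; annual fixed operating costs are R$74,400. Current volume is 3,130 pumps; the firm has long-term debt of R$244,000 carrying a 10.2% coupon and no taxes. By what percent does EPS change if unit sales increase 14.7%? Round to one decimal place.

+27.0%

Total contribution margin = 3,130 × R$69.63 = R$217,941.90.
Operating income = contribution − fixed costs = R$217,941.90 − R$74,400 = R$143,541.90.
After interest of R$24,888.00, pre-tax earnings = R$118,653.90.
Degree of combined leverage = contribution ÷ (EBIT − I) = R$217,941.90 ÷ R$118,653.90 = 1.8368.
EPS therefore changes by 1.8368 × (+14.7%) = +27.0%.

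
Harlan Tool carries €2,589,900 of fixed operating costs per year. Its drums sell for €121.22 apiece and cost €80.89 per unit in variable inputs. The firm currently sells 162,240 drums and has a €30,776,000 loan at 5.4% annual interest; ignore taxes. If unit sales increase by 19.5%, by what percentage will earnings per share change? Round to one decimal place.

At 162,240 units, contribution = 162,240 × €40.33 = €6,543,139.20.
Operating income = contribution − fixed costs = €6,543,139.20 − €2,589,900 = €3,953,239.20.
Interest = €1,661,904.00, so EBIT − I = €2,291,335.20.
Degree of combined leverage = contribution ÷ (EBIT − I) = €6,543,139.20 ÷ €2,291,335.20 = 2.8556.
%ΔEPS = DCL × %ΔSales = 2.8556 × +19.5% = +55.7%.

+55.7%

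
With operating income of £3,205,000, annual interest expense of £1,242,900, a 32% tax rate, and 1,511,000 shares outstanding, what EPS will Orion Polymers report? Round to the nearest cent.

Interest = £1,242,900.00, so EBT = £3,205,000 − £1,242,900.00 = £1,962,100.00.
Net income = £1,962,100.00 × (1 − 0.32) = £1,334,228.00.
EPS = £1,334,228.00 ÷ 1,511,000 = £0.88.

£0.88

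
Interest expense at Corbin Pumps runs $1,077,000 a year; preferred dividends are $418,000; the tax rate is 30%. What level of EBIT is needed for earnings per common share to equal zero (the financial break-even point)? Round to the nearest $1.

$1,674,143

Grossing the preferred dividend up to pre-tax terms: $418,000 / (1 − 0.30) = $597,142.86.
Financial break-even EBIT = interest + D_p ÷ (1 − t) = $1,077,000 + $597,142.86 = $1,674,142.86.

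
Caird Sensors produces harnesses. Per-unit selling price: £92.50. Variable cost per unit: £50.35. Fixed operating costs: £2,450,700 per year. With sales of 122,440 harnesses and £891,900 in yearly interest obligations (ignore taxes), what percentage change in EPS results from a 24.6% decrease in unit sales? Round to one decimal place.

Contribution at this volume is 122,440 × £42.15 = £5,160,846.00.
Subtracting fixed costs: EBIT = £5,160,846.00 − £2,450,700 = £2,710,146.00.
After interest of £891,900.00, pre-tax earnings = £1,818,246.00.
Degree of combined leverage = contribution ÷ (EBIT − I) = £5,160,846.00 ÷ £1,818,246.00 = 2.8384.
%ΔEPS = DCL × %ΔSales = 2.8384 × -24.6% = -69.8%.

-69.8%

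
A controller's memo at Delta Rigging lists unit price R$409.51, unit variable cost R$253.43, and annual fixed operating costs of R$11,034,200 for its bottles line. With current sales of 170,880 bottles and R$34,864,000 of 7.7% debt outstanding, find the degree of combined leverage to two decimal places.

Total contribution margin = 170,880 × R$156.08 = R$26,670,950.40.
Subtracting fixed costs: EBIT = R$26,670,950.40 − R$11,034,200 = R$15,636,750.40. Interest = R$2,684,528.00, so EBIT − I = R$12,952,222.40.
DCL = contribution ÷ (EBIT − I) = R$26,670,950.40 ÷ R$12,952,222.40 = 2.0592.

2.06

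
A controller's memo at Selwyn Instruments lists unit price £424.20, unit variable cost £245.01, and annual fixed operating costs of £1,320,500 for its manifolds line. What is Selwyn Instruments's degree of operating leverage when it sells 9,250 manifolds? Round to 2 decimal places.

4.92

Total contribution margin = 9,250 × £179.19 = £1,657,507.50.
EBIT = £1,657,507.50 − £1,320,500 = £337,007.50.
So DOL = total CM / EBIT = £1,657,507.50 / £337,007.50 = 4.9183.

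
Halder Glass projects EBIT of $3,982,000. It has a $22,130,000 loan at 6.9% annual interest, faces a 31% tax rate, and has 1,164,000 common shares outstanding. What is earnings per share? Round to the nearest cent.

$1.46

Pre-tax income = $3,982,000 − $1,526,970.00 = $2,455,030.00.
Net income = $2,455,030.00 × (1 − 0.31) = $1,693,970.70.
EPS = $1,693,970.70 ÷ 1,164,000 = $1.46.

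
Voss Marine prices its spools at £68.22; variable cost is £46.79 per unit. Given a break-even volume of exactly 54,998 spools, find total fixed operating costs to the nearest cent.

Unit CM = price − variable cost = £68.22 − £46.79 = £21.43.
Fixed costs = break-even units × CM = 54,998 × £21.43 = £1,178,607.14.

£1,178,607.14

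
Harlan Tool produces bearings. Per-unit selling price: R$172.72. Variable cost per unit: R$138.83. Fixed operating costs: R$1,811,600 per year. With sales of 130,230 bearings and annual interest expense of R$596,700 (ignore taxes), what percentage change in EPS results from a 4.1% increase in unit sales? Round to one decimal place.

At 130,230 units, contribution = 130,230 × R$33.89 = R$4,413,494.70.
Operating income = contribution − fixed costs = R$4,413,494.70 − R$1,811,600 = R$2,601,894.70.
Interest = R$596,700.00, so EBIT − I = R$2,005,194.70.
DCL = total CM / (EBIT − I) = R$4,413,494.70 / R$2,005,194.70 = 2.2010.
%ΔEPS = DCL × %ΔSales = 2.2010 × +4.1% = +9.0%.

+9.0%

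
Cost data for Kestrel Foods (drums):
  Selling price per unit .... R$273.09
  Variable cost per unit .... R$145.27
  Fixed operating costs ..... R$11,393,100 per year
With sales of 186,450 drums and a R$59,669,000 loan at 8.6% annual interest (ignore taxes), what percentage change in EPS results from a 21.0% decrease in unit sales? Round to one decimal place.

-68.5%

Contribution at this volume is 186,450 × R$127.82 = R$23,832,039.00.
EBIT = R$23,832,039.00 − R$11,393,100 = R$12,438,939.00.
After interest of R$5,131,534.00, pre-tax earnings = R$7,307,405.00.
DCL = total CM / (EBIT − I) = R$23,832,039.00 / R$7,307,405.00 = 3.2614.
%ΔEPS = DCL × %ΔSales = 3.2614 × -21.0% = -68.5%.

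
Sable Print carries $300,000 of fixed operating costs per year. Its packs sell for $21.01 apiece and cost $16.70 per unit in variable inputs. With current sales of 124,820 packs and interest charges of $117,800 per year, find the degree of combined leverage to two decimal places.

Total contribution margin = 124,820 × $4.31 = $537,974.20.
Subtracting fixed costs: EBIT = $537,974.20 − $300,000 = $237,974.20. Interest = $117,800.00.
DOL = $537,974.20 ÷ $237,974.20 = 2.2606; DFL = $237,974.20 ÷ $120,174.20 = 1.9802.
DCL = DOL × DFL = 2.2606 × 1.9802 = 4.4764.

4.48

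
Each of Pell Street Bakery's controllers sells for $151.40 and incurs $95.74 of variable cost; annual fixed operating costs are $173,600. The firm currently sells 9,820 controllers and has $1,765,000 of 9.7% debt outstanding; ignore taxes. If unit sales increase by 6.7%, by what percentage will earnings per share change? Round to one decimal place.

Contribution at this volume is 9,820 × $55.66 = $546,581.20.
Subtracting fixed costs: EBIT = $546,581.20 − $173,600 = $372,981.20.
Interest = $171,205.00, so EBIT − I = $201,776.20.
DCL = total CM / (EBIT − I) = $546,581.20 / $201,776.20 = 2.7088.
%ΔEPS = DCL × %ΔSales = 2.7088 × +6.7% = +18.1%.

+18.1%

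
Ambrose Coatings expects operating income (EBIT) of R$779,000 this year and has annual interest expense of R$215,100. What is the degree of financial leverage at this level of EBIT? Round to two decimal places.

1.38

Annual interest charges come to R$215,100.00.
DFL = EBIT ÷ (EBIT − I) = R$779,000 ÷ (R$779,000 − R$215,100.00) = R$779,000 ÷ R$563,900.00 = 1.3815.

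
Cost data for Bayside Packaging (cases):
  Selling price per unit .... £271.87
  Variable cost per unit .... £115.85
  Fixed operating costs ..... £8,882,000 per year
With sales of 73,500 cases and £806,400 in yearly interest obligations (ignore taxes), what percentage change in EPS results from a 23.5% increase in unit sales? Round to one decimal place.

Contribution at this volume is 73,500 × £156.02 = £11,467,470.00.
EBIT = £11,467,470.00 − £8,882,000 = £2,585,470.00.
Interest = £806,400.00, so EBIT − I = £1,779,070.00.
DCL = total CM / (EBIT − I) = £11,467,470.00 / £1,779,070.00 = 6.4458.
%ΔEPS = DCL × %ΔSales = 6.4458 × +23.5% = +151.5%.

+151.5%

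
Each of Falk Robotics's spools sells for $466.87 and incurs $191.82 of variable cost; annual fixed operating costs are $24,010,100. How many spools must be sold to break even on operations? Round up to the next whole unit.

Contribution margin per unit = $466.87 − $191.82 = $275.05.
Break-even volume = fixed costs ÷ CM per unit = $24,010,100 ÷ $275.05 = 87,293.58, so 87,294 spools.

87,294 spools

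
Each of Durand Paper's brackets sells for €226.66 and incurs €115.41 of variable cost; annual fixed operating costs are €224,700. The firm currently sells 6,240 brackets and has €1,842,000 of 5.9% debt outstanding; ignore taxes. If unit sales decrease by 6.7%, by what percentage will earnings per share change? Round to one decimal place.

-12.9%

Contribution at this volume is 6,240 × €111.25 = €694,200.00.
EBIT = €694,200.00 − €224,700 = €469,500.00.
Interest = €108,678.00, so EBIT − I = €360,822.00.
DCL = total CM / (EBIT − I) = €694,200.00 / €360,822.00 = 1.9239.
%ΔEPS = DCL × %ΔSales = 1.9239 × -6.7% = -12.9%.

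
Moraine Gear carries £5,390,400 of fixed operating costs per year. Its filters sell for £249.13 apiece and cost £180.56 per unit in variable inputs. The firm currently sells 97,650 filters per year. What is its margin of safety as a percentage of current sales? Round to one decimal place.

Each unit contributes £249.13 − £180.56 = £68.57. Break-even units = £5,390,400 ÷ £68.57 = 78,611.64; break-even revenue = 78,611.64 × £249.13 = £19,584,517.31.
Current sales = 97,650 × £249.13 = £24,327,544.50.
Margin of safety = (£24,327,544.50 − £19,584,517.31) ÷ £24,327,544.50 = 19.5%.

19.5%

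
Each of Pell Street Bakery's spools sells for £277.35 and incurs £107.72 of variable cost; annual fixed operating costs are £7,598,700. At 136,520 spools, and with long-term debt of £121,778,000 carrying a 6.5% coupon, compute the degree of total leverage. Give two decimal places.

3.03

Contribution at this volume is 136,520 × £169.63 = £23,157,887.60.
Subtracting fixed costs: EBIT = £23,157,887.60 − £7,598,700 = £15,559,187.60. Interest = £7,915,570.00, so EBIT − I = £7,643,617.60.
Degree of total leverage = total CM / (EBIT − interest) = £23,157,887.60 / £7,643,617.60 = 3.0297.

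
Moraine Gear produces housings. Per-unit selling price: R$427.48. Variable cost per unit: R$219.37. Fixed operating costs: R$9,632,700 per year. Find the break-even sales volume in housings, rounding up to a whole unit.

Each unit contributes R$427.48 − R$219.37 = R$208.11.
Break-even Q = R$9,632,700 / R$208.11 = 46,286.58 → 46,287 housings.

46,287 housings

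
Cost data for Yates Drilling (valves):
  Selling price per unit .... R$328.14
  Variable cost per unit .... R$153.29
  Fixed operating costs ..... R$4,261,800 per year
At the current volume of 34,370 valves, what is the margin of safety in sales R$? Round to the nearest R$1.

R$3,280,076

Unit CM = price − variable cost = R$328.14 − R$153.29 = R$174.85. Break-even units = R$4,261,800 ÷ R$174.85 = 24,374.03; break-even revenue = 24,374.03 × R$328.14 = R$7,998,095.81.
Actual sales revenue = 34,370 × R$328.14 = R$11,278,171.80.
Margin of safety = R$11,278,171.80 − R$7,998,095.81 = R$3,280,076.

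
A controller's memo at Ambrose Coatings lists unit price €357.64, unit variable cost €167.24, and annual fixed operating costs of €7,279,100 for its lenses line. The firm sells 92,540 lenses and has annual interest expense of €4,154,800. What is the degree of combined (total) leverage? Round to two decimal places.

2.85

Contribution at this volume is 92,540 × €190.40 = €17,619,616.00.
Operating income = contribution − fixed costs = €17,619,616.00 − €7,279,100 = €10,340,516.00. Interest = €4,154,800.00.
DOL = €17,619,616.00 ÷ €10,340,516.00 = 1.7039; DFL = €10,340,516.00 ÷ €6,185,716.00 = 1.6717.
DCL = DOL × DFL = 1.7039 × 1.6717 = 2.8484.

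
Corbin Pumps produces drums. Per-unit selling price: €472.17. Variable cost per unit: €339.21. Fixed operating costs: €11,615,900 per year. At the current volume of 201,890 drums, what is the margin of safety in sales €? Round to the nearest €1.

Unit CM = price − variable cost = €472.17 − €339.21 = €132.96. Break-even units = €11,615,900 ÷ €132.96 = 87,363.87; break-even revenue = 87,363.87 × €472.17 = €41,250,597.95.
Actual sales revenue = 201,890 × €472.17 = €95,326,401.30.
Margin of safety = €95,326,401.30 − €41,250,597.95 = €54,075,803.

€54,075,803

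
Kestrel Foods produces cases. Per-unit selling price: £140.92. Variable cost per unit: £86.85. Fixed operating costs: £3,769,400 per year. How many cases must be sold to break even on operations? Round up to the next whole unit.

69,714 cases

Unit CM = price − variable cost = £140.92 − £86.85 = £54.07.
Break-even volume = fixed costs ÷ CM per unit = £3,769,400 ÷ £54.07 = 69,713.33, so 69,714 cases.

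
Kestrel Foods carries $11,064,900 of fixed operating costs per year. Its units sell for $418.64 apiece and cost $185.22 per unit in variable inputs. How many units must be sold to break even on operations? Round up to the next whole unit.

47,404 units

Contribution margin per unit = $418.64 − $185.22 = $233.42.
Break-even volume = fixed costs ÷ CM per unit = $11,064,900 ÷ $233.42 = 47,403.39, so 47,404 units.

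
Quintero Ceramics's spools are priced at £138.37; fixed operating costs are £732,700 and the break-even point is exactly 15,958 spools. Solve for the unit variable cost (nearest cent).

£92.46

At break-even, FC = Q × (P − VC), so P − VC = £732,700 ÷ 15,958 = £45.9143.
Hence VC = price − CM = £138.37 − £45.9143 = £92.46.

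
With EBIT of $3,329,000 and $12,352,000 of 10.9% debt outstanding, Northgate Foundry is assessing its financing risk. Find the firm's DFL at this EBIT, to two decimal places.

Interest = $1,346,368.00.
DFL = EBIT ÷ (EBIT − I) = $3,329,000 ÷ ($3,329,000 − $1,346,368.00) = $3,329,000 ÷ $1,982,632.00 = 1.6791.

1.68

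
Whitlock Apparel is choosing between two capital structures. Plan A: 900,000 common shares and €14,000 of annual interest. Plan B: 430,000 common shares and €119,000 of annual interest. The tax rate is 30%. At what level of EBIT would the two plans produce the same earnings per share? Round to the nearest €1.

€215,064

At indifference, (EBIT − 14,000)(1 − t)/900,000 = (EBIT − 119,000)(1 − t)/430,000.
Cancelling (1 − t) and cross-multiplying: 430,000·(EBIT − 14,000) = 900,000·(EBIT − 119,000).
Solving, EBIT = (119,000·900,000 − 14,000·430,000) / (900,000 − 430,000) = 101,080,000,000 / 470,000 = 215,063.83.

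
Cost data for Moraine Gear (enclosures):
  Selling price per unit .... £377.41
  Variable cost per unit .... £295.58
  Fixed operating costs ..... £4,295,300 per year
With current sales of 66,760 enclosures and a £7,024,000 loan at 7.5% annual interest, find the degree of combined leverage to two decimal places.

8.52

Total contribution margin = 66,760 × £81.83 = £5,462,970.80.
Subtracting fixed costs: EBIT = £5,462,970.80 − £4,295,300 = £1,167,670.80. Interest = £526,800.00, so EBIT − I = £640,870.80.
DCL = contribution ÷ (EBIT − I) = £5,462,970.80 ÷ £640,870.80 = 8.5243.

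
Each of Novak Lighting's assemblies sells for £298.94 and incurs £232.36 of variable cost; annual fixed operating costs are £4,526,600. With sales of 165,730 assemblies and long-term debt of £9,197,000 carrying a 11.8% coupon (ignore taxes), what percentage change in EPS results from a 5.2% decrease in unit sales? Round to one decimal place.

Contribution at this volume is 165,730 × £66.58 = £11,034,303.40.
EBIT = £11,034,303.40 − £4,526,600 = £6,507,703.40.
Interest = £1,085,246.00, so EBIT − I = £5,422,457.40.
DCL = total CM / (EBIT − I) = £11,034,303.40 / £5,422,457.40 = 2.0349.
EPS therefore changes by 2.0349 × (-5.2%) = -10.6%.

-10.6%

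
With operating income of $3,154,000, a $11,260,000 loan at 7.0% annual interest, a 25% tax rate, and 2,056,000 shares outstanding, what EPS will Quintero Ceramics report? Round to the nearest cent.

$0.86

Pre-tax income = $3,154,000 − $788,200.00 = $2,365,800.00.
After tax at 25%: net income = $2,365,800.00 × 0.75 = $1,774,350.00.
EPS = $1,774,350.00 ÷ 2,056,000 = $0.86.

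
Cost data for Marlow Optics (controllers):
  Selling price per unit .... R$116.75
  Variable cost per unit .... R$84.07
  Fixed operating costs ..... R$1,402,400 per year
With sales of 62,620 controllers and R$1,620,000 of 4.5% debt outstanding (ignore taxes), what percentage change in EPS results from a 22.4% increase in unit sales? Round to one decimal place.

+80.3%

At 62,620 units, contribution = 62,620 × R$32.68 = R$2,046,421.60.
Operating income = contribution − fixed costs = R$2,046,421.60 − R$1,402,400 = R$644,021.60.
After interest of R$72,900.00, pre-tax earnings = R$571,121.60.
Degree of combined leverage = contribution ÷ (EBIT − I) = R$2,046,421.60 ÷ R$571,121.60 = 3.5832.
%ΔEPS = DCL × %ΔSales = 3.5832 × +22.4% = +80.3%.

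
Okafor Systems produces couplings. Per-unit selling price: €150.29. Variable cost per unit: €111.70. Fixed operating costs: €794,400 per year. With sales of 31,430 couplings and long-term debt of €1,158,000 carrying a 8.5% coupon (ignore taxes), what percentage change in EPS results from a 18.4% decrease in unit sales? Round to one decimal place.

Contribution at this volume is 31,430 × €38.59 = €1,212,883.70.
Operating income = contribution − fixed costs = €1,212,883.70 − €794,400 = €418,483.70.
Interest = €98,430.00, so EBIT − I = €320,053.70.
DCL = total CM / (EBIT − I) = €1,212,883.70 / €320,053.70 = 3.7896.
%ΔEPS = DCL × %ΔSales = 3.7896 × -18.4% = -69.7%.

-69.7%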